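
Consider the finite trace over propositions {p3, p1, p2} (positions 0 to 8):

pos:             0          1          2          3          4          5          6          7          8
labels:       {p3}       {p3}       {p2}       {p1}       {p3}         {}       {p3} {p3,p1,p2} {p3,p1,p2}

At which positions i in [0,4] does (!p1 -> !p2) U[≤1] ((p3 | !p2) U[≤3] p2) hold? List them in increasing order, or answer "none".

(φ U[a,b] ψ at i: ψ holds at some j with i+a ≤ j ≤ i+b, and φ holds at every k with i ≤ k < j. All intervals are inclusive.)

Evaluate at each i in [0,4]:
  i=0: ✓ (rhs at j=0)
  i=1: ✓ (rhs at j=1)
  i=2: ✓ (rhs at j=2)
  i=3: ✓ (rhs at j=4; lhs holds on [3,3])
  i=4: ✓ (rhs at j=4)

0, 1, 2, 3, 4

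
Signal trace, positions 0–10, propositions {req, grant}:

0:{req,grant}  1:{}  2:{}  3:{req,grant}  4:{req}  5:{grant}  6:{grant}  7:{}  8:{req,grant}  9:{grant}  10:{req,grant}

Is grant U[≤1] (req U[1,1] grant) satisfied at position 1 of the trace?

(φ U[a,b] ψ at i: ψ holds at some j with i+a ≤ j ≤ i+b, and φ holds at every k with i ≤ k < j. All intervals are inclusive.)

Need some j in [1,2] with (req U[1,1] grant), and grant at every k in [1,j-1].
  j=1: (req U[1,1] grant) — fails.
  j=2: (req U[1,1] grant) — fails.
No j in the window works → until fails.

No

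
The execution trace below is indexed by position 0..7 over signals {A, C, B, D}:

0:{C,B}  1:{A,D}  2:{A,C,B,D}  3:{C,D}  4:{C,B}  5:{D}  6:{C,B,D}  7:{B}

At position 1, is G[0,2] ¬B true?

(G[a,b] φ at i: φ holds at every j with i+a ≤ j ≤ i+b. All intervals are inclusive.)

Does not hold

Check ¬B at every j in [1,3]:
  j=1: true
  j=2: false
  j=3: true
Fails at j=2 → formula fails.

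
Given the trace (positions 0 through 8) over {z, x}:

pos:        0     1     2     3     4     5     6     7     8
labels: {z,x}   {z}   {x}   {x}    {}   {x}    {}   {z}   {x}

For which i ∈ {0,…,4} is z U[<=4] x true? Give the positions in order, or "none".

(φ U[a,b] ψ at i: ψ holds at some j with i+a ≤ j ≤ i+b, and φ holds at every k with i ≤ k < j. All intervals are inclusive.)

0, 1, 2, 3

Evaluate at each i in [0,4]:
  i=0: ✓ (rhs at j=0)
  i=1: ✓ (rhs at j=2; lhs holds on [1,1])
  i=2: ✓ (rhs at j=2)
  i=3: ✓ (rhs at j=3)
  i=4: ✗ (lhs fails at k=4 before rhs at j=5)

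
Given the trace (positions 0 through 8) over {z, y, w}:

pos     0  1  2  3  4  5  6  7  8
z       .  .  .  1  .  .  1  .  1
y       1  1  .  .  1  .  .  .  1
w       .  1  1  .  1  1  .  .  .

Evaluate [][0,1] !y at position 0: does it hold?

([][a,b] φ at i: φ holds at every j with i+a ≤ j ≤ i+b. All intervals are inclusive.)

Check !y at every j in [0,1]:
  j=0: false
  j=1: false
Fails at j=0 → formula fails.

False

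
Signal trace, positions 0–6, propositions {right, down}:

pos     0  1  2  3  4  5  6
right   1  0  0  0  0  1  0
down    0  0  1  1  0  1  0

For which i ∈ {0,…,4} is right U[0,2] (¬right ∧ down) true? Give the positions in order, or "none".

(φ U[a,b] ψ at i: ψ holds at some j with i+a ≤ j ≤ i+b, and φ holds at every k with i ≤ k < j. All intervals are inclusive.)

2, 3

Evaluate at each i in [0,4]:
  i=0: ✗ (lhs fails at k=1 before rhs at j=2)
  i=1: ✗ (lhs fails at k=1 before rhs at j=2)
  i=2: ✓ (rhs at j=2)
  i=3: ✓ (rhs at j=3)
  i=4: ✗ (no rhs in [4,6])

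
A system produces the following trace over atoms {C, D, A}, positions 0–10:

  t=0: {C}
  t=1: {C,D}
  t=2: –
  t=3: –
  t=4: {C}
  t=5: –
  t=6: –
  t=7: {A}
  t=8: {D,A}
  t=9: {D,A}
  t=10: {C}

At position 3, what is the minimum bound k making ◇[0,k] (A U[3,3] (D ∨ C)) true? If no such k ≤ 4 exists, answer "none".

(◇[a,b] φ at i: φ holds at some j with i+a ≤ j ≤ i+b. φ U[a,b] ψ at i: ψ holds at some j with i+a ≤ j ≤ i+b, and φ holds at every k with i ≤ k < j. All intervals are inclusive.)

4

Scan j = 3,4,… for (A U[3,3] (D ∨ C)):
  j=3: fails
  j=4: fails
  j=5: fails
  j=6: fails
  j=7: holds
First hit at j=7, so smallest k = 7-3 = 4.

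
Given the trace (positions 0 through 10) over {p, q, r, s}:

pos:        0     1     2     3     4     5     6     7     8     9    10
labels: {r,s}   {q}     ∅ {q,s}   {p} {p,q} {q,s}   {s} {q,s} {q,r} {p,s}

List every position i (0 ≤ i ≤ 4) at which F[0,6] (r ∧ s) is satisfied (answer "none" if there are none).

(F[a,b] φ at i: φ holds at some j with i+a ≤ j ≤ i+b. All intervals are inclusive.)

0

Evaluate at each i in [0,4]:
  i=0: ✓ (witness j=0)
  i=1: ✗ (none in [1,7])
  i=2: ✗ (none in [2,8])
  i=3: ✗ (none in [3,9])
  i=4: ✗ (none in [4,10])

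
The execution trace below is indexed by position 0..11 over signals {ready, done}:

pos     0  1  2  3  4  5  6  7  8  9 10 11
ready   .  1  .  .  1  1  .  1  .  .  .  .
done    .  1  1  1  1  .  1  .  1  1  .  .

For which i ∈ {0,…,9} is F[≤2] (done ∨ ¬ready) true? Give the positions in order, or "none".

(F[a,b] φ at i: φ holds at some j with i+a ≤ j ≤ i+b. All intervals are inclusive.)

0, 1, 2, 3, 4, 5, 6, 7, 8, 9

Evaluate at each i in [0,9]:
  i=0: ✓ (witness j=0)
  i=1: ✓ (witness j=1)
  i=2: ✓ (witness j=2)
  i=3: ✓ (witness j=3)
  i=4: ✓ (witness j=4)
  i=5: ✓ (witness j=6)
  i=6: ✓ (witness j=6)
  i=7: ✓ (witness j=8)
  i=8: ✓ (witness j=8)
  i=9: ✓ (witness j=9)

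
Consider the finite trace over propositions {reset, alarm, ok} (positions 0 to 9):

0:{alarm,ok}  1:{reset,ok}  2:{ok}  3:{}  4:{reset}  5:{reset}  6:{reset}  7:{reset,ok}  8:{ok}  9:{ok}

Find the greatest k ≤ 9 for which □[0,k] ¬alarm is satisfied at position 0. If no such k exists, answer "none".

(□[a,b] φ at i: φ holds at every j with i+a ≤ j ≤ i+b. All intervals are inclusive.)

¬alarm must hold from j=0 onward; find where it first fails.
  j=0: fails → no k works.

none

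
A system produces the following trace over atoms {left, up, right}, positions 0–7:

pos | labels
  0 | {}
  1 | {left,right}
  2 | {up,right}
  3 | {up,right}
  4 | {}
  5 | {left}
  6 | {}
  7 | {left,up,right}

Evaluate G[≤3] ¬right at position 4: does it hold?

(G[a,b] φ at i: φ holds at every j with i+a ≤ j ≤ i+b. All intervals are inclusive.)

Check ¬right at every j in [4,7]:
  j=4: true
  j=5: true
  j=6: true
  j=7: false
Fails at j=7 → formula fails.

No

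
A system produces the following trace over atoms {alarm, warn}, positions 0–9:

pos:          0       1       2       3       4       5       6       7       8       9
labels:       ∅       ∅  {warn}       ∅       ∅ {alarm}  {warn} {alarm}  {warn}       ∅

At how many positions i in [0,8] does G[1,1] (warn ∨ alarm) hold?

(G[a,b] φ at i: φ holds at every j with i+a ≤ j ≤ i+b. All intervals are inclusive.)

Evaluate at each i in [0,8]:
  i=0: ✗ (fails at j=1)
  i=1: ✓ (all of [2,2])
  i=2: ✗ (fails at j=3)
  i=3: ✗ (fails at j=4)
  i=4: ✓ (all of [5,5])
  i=5: ✓ (all of [6,6])
  i=6: ✓ (all of [7,7])
  i=7: ✓ (all of [8,8])
  i=8: ✗ (fails at j=9)
Positions where it holds: {1, 4, 5, 6, 7} → 5.

5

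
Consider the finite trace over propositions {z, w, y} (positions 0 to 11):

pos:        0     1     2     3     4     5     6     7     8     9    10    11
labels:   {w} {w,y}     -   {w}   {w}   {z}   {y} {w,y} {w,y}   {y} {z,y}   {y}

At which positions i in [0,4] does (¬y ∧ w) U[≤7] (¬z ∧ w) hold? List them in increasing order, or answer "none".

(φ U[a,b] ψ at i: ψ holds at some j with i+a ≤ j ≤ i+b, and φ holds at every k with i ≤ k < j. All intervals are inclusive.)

0, 1, 3, 4

Evaluate at each i in [0,4]:
  i=0: ✓ (rhs at j=0)
  i=1: ✓ (rhs at j=1)
  i=2: ✗ (lhs fails at k=2 before rhs at j=3)
  i=3: ✓ (rhs at j=3)
  i=4: ✓ (rhs at j=4)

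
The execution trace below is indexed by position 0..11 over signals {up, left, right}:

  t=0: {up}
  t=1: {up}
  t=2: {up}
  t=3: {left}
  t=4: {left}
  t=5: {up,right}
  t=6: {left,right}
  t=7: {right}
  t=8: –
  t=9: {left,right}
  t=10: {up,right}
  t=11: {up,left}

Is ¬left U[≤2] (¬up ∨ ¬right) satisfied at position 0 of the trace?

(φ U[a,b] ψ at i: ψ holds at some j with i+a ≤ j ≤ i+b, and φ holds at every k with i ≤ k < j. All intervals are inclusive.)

Need some j in [0,2] with (¬up ∨ ¬right), and ¬left at every k in [0,j-1].
  j=0: (¬up ∨ ¬right) holds; no prefix to check → satisfied.

Holds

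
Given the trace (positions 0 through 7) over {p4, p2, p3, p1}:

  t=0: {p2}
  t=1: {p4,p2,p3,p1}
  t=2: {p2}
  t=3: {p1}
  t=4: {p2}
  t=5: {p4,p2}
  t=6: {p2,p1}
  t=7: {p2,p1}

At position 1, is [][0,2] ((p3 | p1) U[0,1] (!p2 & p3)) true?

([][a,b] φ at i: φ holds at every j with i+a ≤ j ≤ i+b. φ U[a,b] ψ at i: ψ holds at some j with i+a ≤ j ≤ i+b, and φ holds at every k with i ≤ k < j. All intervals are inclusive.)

Does not hold

Check ((p3 | p1) U[0,1] (!p2 & p3)) at every j in [1,3]:
  j=1: fails
  j=2: fails
  j=3: fails
Fails at j=1 → formula fails.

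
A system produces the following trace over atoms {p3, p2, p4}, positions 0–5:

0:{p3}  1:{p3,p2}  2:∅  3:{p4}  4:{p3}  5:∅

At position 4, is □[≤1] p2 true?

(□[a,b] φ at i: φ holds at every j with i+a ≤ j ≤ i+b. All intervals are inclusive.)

Check p2 at every j in [4,5]:
  j=4: false
  j=5: false
Fails at j=4 → formula fails.

Does not hold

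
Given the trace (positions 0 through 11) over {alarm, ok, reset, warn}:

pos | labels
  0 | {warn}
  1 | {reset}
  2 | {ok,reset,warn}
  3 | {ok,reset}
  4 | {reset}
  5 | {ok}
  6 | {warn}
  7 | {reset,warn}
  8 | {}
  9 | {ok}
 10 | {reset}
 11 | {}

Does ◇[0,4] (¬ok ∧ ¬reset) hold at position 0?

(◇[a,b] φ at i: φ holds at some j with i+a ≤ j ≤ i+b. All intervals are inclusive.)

Yes

Check (¬ok ∧ ¬reset) at each j in [0,4]:
  j=0: true
  j=1: false
  j=2: false
  j=3: false
  j=4: false
Found at j=0 → formula holds.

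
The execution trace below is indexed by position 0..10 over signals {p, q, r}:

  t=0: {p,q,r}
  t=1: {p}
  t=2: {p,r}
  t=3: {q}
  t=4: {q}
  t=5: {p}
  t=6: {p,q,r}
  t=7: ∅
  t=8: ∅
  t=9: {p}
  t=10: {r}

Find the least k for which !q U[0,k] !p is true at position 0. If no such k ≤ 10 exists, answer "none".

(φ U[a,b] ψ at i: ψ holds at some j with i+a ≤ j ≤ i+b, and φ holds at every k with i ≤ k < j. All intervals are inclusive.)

Need earliest j ≥ 0 with !p, and !q at every k in [0,j-1].
  j=0: rhs fails.
  j=1: rhs fails.
  j=2: rhs fails.
  j=3: rhs holds but lhs fails at k=0.
  j=4: rhs holds but lhs fails at k=0.
  j=5: rhs fails.
  j=6: rhs fails.
  j=7: rhs holds but lhs fails at k=0.
  j=8: rhs holds but lhs fails at k=0.
  j=9: rhs fails.
  j=10: rhs holds but lhs fails at k=0.
No witness within the range → none.

none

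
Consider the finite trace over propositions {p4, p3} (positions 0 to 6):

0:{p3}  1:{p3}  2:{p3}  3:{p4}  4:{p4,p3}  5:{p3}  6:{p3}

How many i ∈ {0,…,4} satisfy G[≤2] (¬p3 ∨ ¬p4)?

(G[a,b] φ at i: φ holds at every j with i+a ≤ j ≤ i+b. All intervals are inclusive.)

Evaluate at each i in [0,4]:
  i=0: ✓ (all of [0,2])
  i=1: ✓ (all of [1,3])
  i=2: ✗ (fails at j=4)
  i=3: ✗ (fails at j=4)
  i=4: ✗ (fails at j=4)
Positions where it holds: {0, 1} → 2.

2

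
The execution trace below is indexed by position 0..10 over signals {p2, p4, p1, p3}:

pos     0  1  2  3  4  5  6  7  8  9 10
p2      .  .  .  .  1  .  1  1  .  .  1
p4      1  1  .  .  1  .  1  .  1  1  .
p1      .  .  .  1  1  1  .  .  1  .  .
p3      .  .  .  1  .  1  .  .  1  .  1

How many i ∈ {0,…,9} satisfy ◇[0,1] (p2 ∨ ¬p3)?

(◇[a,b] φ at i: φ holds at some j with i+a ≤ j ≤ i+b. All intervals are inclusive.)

Evaluate at each i in [0,9]:
  i=0: ✓ (witness j=0)
  i=1: ✓ (witness j=1)
  i=2: ✓ (witness j=2)
  i=3: ✓ (witness j=4)
  i=4: ✓ (witness j=4)
  i=5: ✓ (witness j=6)
  i=6: ✓ (witness j=6)
  i=7: ✓ (witness j=7)
  i=8: ✓ (witness j=9)
  i=9: ✓ (witness j=9)
Positions where it holds: {0, 1, 2, 3, 4, 5, 6, 7, 8, 9} → 10.

10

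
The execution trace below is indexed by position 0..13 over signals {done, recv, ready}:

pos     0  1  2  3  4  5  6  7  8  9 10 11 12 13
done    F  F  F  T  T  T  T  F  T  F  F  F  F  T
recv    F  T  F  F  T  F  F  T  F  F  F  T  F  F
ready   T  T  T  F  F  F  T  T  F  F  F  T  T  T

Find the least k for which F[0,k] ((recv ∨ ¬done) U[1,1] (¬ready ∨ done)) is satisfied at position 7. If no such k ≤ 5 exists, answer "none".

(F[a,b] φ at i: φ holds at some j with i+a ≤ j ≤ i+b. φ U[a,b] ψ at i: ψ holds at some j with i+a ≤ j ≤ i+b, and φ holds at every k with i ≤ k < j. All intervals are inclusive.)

Scan j = 7,8,… for ((recv ∨ ¬done) U[1,1] (¬ready ∨ done)):
  j=7: holds
First hit at j=7, so smallest k = 7-7 = 0.

0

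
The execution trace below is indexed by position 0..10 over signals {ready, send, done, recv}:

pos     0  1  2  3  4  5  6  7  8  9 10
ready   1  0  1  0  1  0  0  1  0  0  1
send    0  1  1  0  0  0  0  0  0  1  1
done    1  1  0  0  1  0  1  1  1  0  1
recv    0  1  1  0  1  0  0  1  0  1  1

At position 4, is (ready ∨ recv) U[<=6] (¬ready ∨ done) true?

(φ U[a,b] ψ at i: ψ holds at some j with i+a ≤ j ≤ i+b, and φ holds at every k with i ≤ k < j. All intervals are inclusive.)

Yes

Need some j in [4,10] with (¬ready ∨ done), and (ready ∨ recv) at every k in [4,j-1].
  j=4: (¬ready ∨ done) holds; no prefix to check → satisfied.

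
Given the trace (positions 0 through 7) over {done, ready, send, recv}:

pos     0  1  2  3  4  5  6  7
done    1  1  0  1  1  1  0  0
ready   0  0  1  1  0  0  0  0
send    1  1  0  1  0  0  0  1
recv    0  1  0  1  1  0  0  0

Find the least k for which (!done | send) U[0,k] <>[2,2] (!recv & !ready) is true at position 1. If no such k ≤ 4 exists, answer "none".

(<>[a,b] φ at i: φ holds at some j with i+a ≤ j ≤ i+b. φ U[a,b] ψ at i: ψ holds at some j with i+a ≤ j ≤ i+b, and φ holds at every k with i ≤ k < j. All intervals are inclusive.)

2

Need earliest j ≥ 1 with <>[2,2] (!recv & !ready), and (!done | send) at every k in [1,j-1].
  j=1: rhs fails.
  j=2: rhs fails.
  j=3: rhs holds; lhs holds on [1,2]. k = 2.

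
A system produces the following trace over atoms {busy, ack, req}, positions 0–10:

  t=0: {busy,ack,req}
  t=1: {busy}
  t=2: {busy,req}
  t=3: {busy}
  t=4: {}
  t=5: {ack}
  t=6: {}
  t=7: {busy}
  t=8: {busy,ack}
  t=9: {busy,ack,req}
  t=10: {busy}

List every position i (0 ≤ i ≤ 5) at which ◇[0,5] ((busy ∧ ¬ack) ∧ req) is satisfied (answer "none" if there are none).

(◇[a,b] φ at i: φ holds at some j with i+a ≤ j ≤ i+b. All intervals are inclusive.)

0, 1, 2

Evaluate at each i in [0,5]:
  i=0: ✓ (witness j=2)
  i=1: ✓ (witness j=2)
  i=2: ✓ (witness j=2)
  i=3: ✗ (none in [3,8])
  i=4: ✗ (none in [4,9])
  i=5: ✗ (none in [5,10])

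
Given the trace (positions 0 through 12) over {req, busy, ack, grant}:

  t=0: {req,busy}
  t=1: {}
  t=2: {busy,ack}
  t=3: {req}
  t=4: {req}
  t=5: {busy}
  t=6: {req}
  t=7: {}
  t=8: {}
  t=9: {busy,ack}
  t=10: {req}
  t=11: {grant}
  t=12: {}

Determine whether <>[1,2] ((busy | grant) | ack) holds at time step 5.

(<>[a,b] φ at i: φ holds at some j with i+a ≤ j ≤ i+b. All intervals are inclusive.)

False

Check ((busy | grant) | ack) at each j in [6,7]:
  j=6: false
  j=7: false
No position in the window satisfies it → formula fails.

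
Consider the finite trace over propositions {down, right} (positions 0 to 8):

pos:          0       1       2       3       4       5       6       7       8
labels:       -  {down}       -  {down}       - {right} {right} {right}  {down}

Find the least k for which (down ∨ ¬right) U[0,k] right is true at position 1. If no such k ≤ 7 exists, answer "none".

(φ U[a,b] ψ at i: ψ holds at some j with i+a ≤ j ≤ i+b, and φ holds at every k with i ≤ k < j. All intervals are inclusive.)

4

Need earliest j ≥ 1 with right, and (down ∨ ¬right) at every k in [1,j-1].
  j=1: rhs fails.
  j=2: rhs fails.
  j=3: rhs fails.
  j=4: rhs fails.
  j=5: rhs holds; lhs holds on [1,4]. k = 4.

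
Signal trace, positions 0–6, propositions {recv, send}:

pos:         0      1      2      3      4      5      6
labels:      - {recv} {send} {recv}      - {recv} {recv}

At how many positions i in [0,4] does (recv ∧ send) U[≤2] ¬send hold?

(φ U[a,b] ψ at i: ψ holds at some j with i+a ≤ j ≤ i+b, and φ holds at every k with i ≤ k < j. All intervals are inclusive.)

Evaluate at each i in [0,4]:
  i=0: ✓ (rhs at j=0)
  i=1: ✓ (rhs at j=1)
  i=2: ✗ (lhs fails at k=2 before rhs at j=3)
  i=3: ✓ (rhs at j=3)
  i=4: ✓ (rhs at j=4)
Positions where it holds: {0, 1, 3, 4} → 4.

4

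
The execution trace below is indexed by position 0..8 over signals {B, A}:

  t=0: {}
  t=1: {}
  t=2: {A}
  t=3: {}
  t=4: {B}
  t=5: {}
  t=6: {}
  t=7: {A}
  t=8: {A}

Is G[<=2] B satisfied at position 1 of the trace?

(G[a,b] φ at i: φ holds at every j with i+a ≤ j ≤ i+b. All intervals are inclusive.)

False

Check B at every j in [1,3]:
  j=1: false
  j=2: false
  j=3: false
Fails at j=1 → formula fails.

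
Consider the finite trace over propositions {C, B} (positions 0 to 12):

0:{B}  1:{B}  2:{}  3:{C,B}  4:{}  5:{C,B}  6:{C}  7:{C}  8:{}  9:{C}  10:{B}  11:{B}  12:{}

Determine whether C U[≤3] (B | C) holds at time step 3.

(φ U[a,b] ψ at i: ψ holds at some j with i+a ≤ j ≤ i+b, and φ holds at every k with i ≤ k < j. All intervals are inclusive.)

Need some j in [3,6] with (B | C), and C at every k in [3,j-1].
  j=3: (B | C) holds; no prefix to check → satisfied.

Holds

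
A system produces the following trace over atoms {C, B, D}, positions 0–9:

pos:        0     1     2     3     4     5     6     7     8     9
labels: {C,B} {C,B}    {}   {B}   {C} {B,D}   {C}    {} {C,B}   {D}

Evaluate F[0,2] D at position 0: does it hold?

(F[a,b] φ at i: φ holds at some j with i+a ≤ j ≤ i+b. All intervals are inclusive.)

False

Check D at each j in [0,2]:
  j=0: false
  j=1: false
  j=2: false
No position in the window satisfies it → formula fails.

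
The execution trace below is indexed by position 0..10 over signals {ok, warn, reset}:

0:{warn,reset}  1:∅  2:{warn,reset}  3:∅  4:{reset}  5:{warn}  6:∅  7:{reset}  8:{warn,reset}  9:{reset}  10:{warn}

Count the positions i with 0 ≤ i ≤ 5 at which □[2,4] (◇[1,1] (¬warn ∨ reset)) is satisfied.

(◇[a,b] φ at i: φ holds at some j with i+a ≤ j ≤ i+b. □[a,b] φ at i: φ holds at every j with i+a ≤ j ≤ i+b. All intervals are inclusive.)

2

Evaluate at each i in [0,5]:
  i=0: ✗ (fails at j=4)
  i=1: ✗ (fails at j=4)
  i=2: ✗ (fails at j=4)
  i=3: ✓ (all of [5,7])
  i=4: ✓ (all of [6,8])
  i=5: ✗ (fails at j=9)
Positions where it holds: {3, 4} → 2.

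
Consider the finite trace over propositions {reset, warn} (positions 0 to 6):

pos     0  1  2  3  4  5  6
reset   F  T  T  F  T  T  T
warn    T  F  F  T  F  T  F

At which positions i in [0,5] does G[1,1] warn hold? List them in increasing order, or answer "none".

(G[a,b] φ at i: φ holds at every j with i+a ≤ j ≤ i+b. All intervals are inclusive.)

2, 4

Evaluate at each i in [0,5]:
  i=0: ✗ (fails at j=1)
  i=1: ✗ (fails at j=2)
  i=2: ✓ (all of [3,3])
  i=3: ✗ (fails at j=4)
  i=4: ✓ (all of [5,5])
  i=5: ✗ (fails at j=6)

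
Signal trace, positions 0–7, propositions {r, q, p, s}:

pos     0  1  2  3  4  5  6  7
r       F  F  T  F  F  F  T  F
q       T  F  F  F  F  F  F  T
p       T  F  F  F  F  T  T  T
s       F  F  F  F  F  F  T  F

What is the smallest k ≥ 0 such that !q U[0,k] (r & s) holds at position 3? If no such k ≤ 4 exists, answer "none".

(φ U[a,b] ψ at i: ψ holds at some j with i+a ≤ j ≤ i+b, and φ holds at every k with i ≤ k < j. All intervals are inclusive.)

3

Need earliest j ≥ 3 with (r & s), and !q at every k in [3,j-1].
  j=3: rhs fails.
  j=4: rhs fails.
  j=5: rhs fails.
  j=6: rhs holds; lhs holds on [3,5]. k = 3.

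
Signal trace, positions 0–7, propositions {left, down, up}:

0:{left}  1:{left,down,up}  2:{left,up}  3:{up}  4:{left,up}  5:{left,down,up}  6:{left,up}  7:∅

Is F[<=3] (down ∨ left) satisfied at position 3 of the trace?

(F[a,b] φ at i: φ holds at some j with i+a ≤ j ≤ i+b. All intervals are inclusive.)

Check (down ∨ left) at each j in [3,6]:
  j=3: false
  j=4: true
  j=5: true
  j=6: true
Found at j=4 → formula holds.

Yes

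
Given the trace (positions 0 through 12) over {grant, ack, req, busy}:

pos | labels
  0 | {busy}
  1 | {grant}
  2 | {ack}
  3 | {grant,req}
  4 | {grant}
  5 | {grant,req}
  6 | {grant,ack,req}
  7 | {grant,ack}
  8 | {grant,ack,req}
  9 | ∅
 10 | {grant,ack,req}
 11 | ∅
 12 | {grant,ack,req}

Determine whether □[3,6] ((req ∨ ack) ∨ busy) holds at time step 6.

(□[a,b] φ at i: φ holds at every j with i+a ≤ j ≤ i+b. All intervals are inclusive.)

Check ((req ∨ ack) ∨ busy) at every j in [9,12]:
  j=9: false
  j=10: true
  j=11: false
  j=12: true
Fails at j=9 → formula fails.

False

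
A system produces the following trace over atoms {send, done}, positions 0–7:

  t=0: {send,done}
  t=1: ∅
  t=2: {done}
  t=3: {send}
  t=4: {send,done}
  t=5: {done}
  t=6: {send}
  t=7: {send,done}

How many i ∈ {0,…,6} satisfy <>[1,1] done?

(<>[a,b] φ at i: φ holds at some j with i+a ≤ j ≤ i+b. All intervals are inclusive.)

Evaluate at each i in [0,6]:
  i=0: ✗ (none in [1,1])
  i=1: ✓ (witness j=2)
  i=2: ✗ (none in [3,3])
  i=3: ✓ (witness j=4)
  i=4: ✓ (witness j=5)
  i=5: ✗ (none in [6,6])
  i=6: ✓ (witness j=7)
Positions where it holds: {1, 3, 4, 6} → 4.

4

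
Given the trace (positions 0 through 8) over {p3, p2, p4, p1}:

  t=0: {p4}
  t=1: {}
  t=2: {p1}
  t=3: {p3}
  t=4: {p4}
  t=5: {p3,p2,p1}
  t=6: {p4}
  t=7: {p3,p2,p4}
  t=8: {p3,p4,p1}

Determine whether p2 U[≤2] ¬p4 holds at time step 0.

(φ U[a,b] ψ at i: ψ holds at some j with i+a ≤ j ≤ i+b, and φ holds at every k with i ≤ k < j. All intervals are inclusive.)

Need some j in [0,2] with ¬p4, and p2 at every k in [0,j-1].
  j=0: ¬p4 false.
  j=1: ¬p4 holds, but p2 fails at k=0 → not this j.
  j=2: ¬p4 holds, but p2 fails at k=0 → not this j.
No j in the window works → until fails.

No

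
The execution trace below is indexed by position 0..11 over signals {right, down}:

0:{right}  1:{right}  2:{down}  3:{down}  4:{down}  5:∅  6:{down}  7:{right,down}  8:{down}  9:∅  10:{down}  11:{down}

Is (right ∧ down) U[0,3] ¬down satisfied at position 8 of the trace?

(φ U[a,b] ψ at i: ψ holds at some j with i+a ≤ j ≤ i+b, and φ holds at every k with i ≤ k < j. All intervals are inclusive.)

Need some j in [8,11] with ¬down, and (right ∧ down) at every k in [8,j-1].
  j=8: ¬down false.
  j=9: ¬down holds, but (right ∧ down) fails at k=8 → not this j.
  j=10: ¬down false.
  j=11: ¬down false.
No j in the window works → until fails.

Does not hold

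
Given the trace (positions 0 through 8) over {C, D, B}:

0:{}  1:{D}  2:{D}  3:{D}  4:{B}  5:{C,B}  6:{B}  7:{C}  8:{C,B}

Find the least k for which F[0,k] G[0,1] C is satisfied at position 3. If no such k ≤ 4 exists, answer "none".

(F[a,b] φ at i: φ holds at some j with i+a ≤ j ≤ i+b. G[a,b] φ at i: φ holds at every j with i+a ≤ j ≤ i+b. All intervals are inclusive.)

4

Scan j = 3,4,… for G[0,1] C:
  j=3: fails
  j=4: fails
  j=5: fails
  j=6: fails
  j=7: holds
First hit at j=7, so smallest k = 7-3 = 4.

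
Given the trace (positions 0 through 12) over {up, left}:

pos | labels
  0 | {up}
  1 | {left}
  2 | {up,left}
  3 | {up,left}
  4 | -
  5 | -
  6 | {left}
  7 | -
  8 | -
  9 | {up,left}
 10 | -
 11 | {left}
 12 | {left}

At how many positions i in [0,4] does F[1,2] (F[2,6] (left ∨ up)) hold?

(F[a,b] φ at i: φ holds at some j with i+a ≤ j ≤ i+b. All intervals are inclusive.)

Evaluate at each i in [0,4]:
  i=0: ✓ (witness j=1)
  i=1: ✓ (witness j=2)
  i=2: ✓ (witness j=3)
  i=3: ✓ (witness j=4)
  i=4: ✓ (witness j=5)
Positions where it holds: {0, 1, 2, 3, 4} → 5.

5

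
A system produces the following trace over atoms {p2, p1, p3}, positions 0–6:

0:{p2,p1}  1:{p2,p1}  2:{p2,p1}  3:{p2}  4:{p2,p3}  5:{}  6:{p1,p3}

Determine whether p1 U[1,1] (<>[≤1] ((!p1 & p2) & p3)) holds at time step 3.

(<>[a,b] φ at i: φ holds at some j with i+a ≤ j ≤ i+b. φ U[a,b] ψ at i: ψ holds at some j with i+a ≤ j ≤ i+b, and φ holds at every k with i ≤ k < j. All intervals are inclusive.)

False

Need some j in [4,4] with <>[≤1] ((!p1 & p2) & p3), and p1 at every k in [3,j-1].
  j=4: <>[≤1] ((!p1 & p2) & p3) holds, but p1 fails at k=3 → not this j.
No j in the window works → until fails.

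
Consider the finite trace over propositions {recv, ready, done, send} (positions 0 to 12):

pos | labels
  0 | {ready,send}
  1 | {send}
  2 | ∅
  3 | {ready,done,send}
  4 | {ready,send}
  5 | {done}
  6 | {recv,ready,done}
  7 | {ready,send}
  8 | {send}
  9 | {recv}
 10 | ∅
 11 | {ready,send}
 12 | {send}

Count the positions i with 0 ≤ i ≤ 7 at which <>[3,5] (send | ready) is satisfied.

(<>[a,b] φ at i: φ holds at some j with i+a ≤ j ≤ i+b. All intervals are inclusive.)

Evaluate at each i in [0,7]:
  i=0: ✓ (witness j=3)
  i=1: ✓ (witness j=4)
  i=2: ✓ (witness j=6)
  i=3: ✓ (witness j=6)
  i=4: ✓ (witness j=7)
  i=5: ✓ (witness j=8)
  i=6: ✓ (witness j=11)
  i=7: ✓ (witness j=11)
Positions where it holds: {0, 1, 2, 3, 4, 5, 6, 7} → 8.

8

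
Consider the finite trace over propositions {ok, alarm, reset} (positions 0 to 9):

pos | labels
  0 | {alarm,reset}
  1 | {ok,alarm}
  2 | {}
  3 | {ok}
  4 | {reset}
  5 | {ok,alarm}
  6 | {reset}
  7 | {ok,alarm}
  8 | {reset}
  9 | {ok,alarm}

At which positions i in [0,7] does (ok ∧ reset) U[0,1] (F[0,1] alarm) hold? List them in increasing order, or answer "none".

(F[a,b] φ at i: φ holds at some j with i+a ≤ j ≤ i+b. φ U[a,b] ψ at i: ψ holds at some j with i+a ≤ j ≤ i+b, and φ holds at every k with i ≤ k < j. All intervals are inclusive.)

0, 1, 4, 5, 6, 7

Evaluate at each i in [0,7]:
  i=0: ✓ (rhs at j=0)
  i=1: ✓ (rhs at j=1)
  i=2: ✗ (no rhs in [2,3])
  i=3: ✗ (lhs fails at k=3 before rhs at j=4)
  i=4: ✓ (rhs at j=4)
  i=5: ✓ (rhs at j=5)
  i=6: ✓ (rhs at j=6)
  i=7: ✓ (rhs at j=7)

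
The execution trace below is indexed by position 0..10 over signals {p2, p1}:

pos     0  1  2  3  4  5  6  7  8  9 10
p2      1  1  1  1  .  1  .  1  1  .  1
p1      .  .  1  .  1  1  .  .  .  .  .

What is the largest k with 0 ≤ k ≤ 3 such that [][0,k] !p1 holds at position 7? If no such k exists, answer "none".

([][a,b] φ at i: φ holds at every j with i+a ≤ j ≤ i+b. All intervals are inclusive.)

!p1 must hold from j=7 onward; find where it first fails.
  j=7: holds
  j=8: holds
  j=9: holds
  j=10: holds
Holds through j=10; largest k = 3.

3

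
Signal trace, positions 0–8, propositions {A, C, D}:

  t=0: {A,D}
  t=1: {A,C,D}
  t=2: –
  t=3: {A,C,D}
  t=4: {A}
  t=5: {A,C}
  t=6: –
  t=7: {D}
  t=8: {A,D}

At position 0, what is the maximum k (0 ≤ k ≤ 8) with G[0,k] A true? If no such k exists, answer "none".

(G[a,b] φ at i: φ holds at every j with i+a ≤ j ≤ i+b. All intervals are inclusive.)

1

A must hold from j=0 onward; find where it first fails.
  j=0: holds
  j=1: holds
  j=2: fails
Holds on [0,1], so largest k = 1.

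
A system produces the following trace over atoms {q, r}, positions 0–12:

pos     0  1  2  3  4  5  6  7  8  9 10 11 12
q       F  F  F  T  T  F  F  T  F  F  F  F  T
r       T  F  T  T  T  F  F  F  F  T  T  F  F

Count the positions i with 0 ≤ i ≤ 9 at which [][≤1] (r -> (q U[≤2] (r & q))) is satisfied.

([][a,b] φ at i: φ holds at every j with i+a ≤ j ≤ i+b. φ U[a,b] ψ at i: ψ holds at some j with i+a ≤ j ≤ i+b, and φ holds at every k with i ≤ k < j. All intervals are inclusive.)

5

Evaluate at each i in [0,9]:
  i=0: ✗ (fails at j=0)
  i=1: ✗ (fails at j=2)
  i=2: ✗ (fails at j=2)
  i=3: ✓ (all of [3,4])
  i=4: ✓ (all of [4,5])
  i=5: ✓ (all of [5,6])
  i=6: ✓ (all of [6,7])
  i=7: ✓ (all of [7,8])
  i=8: ✗ (fails at j=9)
  i=9: ✗ (fails at j=9)
Positions where it holds: {3, 4, 5, 6, 7} → 5.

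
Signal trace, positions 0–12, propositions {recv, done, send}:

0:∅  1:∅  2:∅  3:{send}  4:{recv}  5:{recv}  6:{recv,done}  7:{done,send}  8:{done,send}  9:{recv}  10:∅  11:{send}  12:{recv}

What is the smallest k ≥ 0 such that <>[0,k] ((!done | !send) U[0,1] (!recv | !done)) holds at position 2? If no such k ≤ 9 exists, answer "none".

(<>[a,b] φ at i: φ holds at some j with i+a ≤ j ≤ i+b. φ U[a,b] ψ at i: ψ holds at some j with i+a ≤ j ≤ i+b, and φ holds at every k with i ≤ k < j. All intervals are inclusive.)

0

Scan j = 2,3,… for ((!done | !send) U[0,1] (!recv | !done)):
  j=2: holds
First hit at j=2, so smallest k = 2-2 = 0.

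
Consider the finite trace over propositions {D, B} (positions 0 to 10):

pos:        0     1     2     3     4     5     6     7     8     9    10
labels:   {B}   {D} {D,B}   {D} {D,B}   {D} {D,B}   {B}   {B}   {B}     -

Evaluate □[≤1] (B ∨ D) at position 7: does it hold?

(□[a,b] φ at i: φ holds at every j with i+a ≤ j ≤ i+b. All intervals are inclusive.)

True

Check (B ∨ D) at every j in [7,8]:
  j=7: true
  j=8: true
All positions satisfy it → formula holds.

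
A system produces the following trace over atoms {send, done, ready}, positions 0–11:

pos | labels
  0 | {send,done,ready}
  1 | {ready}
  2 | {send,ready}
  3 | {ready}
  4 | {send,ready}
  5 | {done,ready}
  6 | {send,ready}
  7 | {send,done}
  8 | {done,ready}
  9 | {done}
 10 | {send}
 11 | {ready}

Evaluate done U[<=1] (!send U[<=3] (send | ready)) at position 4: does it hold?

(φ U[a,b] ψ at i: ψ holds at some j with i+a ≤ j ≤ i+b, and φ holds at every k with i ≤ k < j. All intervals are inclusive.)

Yes

Need some j in [4,5] with (!send U[<=3] (send | ready)), and done at every k in [4,j-1].
  j=4: (!send U[<=3] (send | ready)) holds; no prefix to check → satisfied.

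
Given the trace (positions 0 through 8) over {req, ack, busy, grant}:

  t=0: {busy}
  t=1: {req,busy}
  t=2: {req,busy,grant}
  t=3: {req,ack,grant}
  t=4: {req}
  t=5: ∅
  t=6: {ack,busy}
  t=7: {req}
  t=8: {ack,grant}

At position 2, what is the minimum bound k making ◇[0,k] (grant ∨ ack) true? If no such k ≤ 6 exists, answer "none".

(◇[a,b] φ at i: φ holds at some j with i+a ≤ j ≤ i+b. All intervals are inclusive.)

0

Scan j = 2,3,… for (grant ∨ ack):
  j=2: holds
First hit at j=2, so smallest k = 2-2 = 0.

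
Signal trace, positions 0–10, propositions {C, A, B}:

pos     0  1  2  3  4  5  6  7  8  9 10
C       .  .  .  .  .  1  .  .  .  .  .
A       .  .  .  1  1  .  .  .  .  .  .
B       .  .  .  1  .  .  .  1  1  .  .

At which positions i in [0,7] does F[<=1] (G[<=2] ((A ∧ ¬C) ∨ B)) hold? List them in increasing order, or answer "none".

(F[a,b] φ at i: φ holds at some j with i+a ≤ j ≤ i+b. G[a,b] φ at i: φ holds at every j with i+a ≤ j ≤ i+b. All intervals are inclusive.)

none

Evaluate at each i in [0,7]:
  i=0: ✗ (none in [0,1])
  i=1: ✗ (none in [1,2])
  i=2: ✗ (none in [2,3])
  i=3: ✗ (none in [3,4])
  i=4: ✗ (none in [4,5])
  i=5: ✗ (none in [5,6])
  i=6: ✗ (none in [6,7])
  i=7: ✗ (none in [7,8])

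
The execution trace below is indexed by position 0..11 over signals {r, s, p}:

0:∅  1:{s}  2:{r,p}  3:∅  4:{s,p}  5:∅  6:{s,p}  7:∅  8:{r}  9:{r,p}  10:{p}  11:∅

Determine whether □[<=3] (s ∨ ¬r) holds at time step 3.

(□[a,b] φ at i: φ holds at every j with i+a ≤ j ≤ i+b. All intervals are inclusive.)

Check (s ∨ ¬r) at every j in [3,6]:
  j=3: true
  j=4: true
  j=5: true
  j=6: true
All positions satisfy it → formula holds.

Yes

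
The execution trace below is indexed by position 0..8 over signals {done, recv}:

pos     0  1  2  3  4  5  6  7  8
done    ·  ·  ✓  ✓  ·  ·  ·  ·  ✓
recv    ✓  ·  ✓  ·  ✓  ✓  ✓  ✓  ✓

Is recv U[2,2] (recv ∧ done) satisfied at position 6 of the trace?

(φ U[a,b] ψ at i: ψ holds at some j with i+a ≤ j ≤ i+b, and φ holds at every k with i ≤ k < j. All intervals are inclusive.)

Holds

Need some j in [8,8] with (recv ∧ done), and recv at every k in [6,j-1].
  j=8: (recv ∧ done) holds; recv holds at every k in [6,7] → satisfied.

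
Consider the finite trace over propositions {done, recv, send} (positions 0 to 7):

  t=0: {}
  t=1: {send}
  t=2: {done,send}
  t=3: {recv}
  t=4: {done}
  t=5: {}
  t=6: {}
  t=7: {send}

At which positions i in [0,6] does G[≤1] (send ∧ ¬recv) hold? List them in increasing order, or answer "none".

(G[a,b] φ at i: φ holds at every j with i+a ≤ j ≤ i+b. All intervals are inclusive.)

Evaluate at each i in [0,6]:
  i=0: ✗ (fails at j=0)
  i=1: ✓ (all of [1,2])
  i=2: ✗ (fails at j=3)
  i=3: ✗ (fails at j=3)
  i=4: ✗ (fails at j=4)
  i=5: ✗ (fails at j=5)
  i=6: ✗ (fails at j=6)

1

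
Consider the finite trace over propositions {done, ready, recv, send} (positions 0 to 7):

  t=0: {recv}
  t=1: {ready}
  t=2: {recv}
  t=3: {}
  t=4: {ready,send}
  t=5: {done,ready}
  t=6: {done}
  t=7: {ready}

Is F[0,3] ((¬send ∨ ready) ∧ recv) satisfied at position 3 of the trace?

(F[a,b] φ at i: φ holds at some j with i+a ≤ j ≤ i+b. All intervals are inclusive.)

Does not hold

Check ((¬send ∨ ready) ∧ recv) at each j in [3,6]:
  j=3: false
  j=4: false
  j=5: false
  j=6: false
No position in the window satisfies it → formula fails.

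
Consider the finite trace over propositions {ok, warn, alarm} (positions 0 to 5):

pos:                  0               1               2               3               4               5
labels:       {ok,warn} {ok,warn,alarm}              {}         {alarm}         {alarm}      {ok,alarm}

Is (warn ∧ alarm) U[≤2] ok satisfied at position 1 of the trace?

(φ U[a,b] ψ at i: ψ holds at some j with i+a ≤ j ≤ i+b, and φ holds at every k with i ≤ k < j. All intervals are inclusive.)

Yes

Need some j in [1,3] with ok, and (warn ∧ alarm) at every k in [1,j-1].
  j=1: ok holds; no prefix to check → satisfied.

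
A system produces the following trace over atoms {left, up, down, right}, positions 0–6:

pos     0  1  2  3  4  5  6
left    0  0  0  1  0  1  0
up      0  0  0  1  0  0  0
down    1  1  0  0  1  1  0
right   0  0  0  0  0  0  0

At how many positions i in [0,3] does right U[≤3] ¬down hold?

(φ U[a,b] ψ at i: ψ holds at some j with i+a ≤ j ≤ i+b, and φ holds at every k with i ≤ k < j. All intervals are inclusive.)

Evaluate at each i in [0,3]:
  i=0: ✗ (lhs fails at k=0 before rhs at j=2)
  i=1: ✗ (lhs fails at k=1 before rhs at j=2)
  i=2: ✓ (rhs at j=2)
  i=3: ✓ (rhs at j=3)
Positions where it holds: {2, 3} → 2.

2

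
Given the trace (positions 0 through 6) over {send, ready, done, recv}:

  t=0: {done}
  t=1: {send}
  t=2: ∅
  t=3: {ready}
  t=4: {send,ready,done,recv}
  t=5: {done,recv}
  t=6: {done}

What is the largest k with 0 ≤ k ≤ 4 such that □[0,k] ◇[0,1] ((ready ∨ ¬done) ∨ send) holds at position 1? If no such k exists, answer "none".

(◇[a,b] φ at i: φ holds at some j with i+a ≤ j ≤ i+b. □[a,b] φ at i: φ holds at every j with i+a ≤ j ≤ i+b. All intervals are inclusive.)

3

◇[0,1] ((ready ∨ ¬done) ∨ send) must hold from j=1 onward; find where it first fails.
  j=1: holds
  j=2: holds
  j=3: holds
  j=4: holds
  j=5: fails
Holds on [1,4], so largest k = 3.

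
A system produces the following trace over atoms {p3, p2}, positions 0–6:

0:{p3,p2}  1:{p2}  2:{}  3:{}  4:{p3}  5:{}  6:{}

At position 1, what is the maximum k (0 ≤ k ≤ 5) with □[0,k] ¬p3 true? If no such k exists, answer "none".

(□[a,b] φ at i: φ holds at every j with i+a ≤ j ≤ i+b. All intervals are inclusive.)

2

¬p3 must hold from j=1 onward; find where it first fails.
  j=1: holds
  j=2: holds
  j=3: holds
  j=4: fails
Holds on [1,3], so largest k = 2.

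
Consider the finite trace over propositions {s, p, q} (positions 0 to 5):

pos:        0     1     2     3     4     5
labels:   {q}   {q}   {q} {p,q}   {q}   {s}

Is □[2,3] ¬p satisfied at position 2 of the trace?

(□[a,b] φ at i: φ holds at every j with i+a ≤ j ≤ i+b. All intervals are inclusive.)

Check ¬p at every j in [4,5]:
  j=4: true
  j=5: true
All positions satisfy it → formula holds.

True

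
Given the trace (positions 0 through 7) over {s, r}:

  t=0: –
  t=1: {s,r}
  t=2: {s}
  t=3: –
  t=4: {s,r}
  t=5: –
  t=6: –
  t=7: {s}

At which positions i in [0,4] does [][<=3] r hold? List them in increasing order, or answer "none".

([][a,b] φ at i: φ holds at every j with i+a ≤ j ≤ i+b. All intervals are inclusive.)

Evaluate at each i in [0,4]:
  i=0: ✗ (fails at j=0)
  i=1: ✗ (fails at j=2)
  i=2: ✗ (fails at j=2)
  i=3: ✗ (fails at j=3)
  i=4: ✗ (fails at j=5)

none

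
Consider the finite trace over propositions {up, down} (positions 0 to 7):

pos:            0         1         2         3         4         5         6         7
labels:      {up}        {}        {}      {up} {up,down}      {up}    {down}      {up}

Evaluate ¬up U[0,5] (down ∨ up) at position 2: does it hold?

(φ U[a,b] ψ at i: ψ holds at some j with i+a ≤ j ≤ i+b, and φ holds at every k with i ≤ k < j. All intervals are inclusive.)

Yes

Need some j in [2,7] with (down ∨ up), and ¬up at every k in [2,j-1].
  j=2: (down ∨ up) false.
  j=3: (down ∨ up) holds; ¬up holds at every k in [2,2] → satisfied.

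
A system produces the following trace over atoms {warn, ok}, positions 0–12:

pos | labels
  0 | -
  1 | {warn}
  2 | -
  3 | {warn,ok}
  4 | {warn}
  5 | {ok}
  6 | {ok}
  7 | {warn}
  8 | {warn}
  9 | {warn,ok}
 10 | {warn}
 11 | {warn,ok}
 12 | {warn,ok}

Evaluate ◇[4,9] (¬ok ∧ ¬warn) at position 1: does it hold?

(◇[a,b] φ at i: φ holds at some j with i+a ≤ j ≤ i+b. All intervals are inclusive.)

No

Check (¬ok ∧ ¬warn) at each j in [5,10]:
  j=5: false
  j=6: false
  j=7: false
  j=8: false
  j=9: false
  j=10: false
No position in the window satisfies it → formula fails.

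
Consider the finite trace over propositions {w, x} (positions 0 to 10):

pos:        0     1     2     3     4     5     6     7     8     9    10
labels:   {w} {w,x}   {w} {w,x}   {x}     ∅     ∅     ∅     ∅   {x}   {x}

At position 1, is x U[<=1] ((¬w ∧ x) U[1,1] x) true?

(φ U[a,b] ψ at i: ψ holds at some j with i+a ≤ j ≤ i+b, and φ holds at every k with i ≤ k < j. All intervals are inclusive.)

False

Need some j in [1,2] with ((¬w ∧ x) U[1,1] x), and x at every k in [1,j-1].
  j=1: ((¬w ∧ x) U[1,1] x) — fails.
  j=2: ((¬w ∧ x) U[1,1] x) — fails.
No j in the window works → until fails.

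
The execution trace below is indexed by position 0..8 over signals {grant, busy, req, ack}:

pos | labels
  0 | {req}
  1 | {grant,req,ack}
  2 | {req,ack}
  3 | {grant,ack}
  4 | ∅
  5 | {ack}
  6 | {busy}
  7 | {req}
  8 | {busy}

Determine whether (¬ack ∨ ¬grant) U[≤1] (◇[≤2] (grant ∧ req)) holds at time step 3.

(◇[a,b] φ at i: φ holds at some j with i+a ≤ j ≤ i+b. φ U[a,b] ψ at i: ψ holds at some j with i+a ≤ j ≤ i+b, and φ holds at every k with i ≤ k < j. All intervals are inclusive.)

Does not hold

Need some j in [3,4] with ◇[≤2] (grant ∧ req), and (¬ack ∨ ¬grant) at every k in [3,j-1].
  j=3: ◇[≤2] (grant ∧ req) — fails (none in [3,5]).
  j=4: ◇[≤2] (grant ∧ req) — fails (none in [4,6]).
No j in the window works → until fails.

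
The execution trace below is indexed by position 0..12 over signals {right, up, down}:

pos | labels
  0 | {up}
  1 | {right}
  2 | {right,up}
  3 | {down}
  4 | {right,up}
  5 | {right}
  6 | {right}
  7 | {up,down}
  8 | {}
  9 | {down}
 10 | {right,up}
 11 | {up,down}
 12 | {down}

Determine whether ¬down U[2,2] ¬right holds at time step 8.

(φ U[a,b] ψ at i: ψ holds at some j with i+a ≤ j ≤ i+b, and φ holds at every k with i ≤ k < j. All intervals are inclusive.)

Need some j in [10,10] with ¬right, and ¬down at every k in [8,j-1].
  j=10: ¬right false.
No j in the window works → until fails.

False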